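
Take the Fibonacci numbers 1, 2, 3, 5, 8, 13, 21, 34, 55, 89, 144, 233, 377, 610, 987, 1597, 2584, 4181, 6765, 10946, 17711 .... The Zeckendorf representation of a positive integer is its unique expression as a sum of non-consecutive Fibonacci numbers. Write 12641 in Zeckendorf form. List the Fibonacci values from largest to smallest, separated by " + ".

10946 ≤ 12641 < 17711, so take 10946; remainder 1695
1597 ≤ 1695 < 2584, so take 1597; remainder 98
89 ≤ 98 < 144, so take 89; remainder 9
8 ≤ 9 < 13, so take 8; remainder 1
1 ≤ 1 < 2, so take 1; remainder 0
So 12641 = 10946 + 1597 + 89 + 8 + 1, with no two terms consecutive in the sequence.

10946 + 1597 + 89 + 8 + 1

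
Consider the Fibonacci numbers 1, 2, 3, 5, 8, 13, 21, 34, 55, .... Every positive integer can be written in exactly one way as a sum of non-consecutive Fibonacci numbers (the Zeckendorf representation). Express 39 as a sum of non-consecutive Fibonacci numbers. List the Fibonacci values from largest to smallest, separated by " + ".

34 + 5

Repeatedly subtract the largest Fibonacci number that fits:
subtract 34 from 39: 5 remains
subtract 5 from 5: 0 remains
So 39 = 34 + 5, with no two terms consecutive in the sequence.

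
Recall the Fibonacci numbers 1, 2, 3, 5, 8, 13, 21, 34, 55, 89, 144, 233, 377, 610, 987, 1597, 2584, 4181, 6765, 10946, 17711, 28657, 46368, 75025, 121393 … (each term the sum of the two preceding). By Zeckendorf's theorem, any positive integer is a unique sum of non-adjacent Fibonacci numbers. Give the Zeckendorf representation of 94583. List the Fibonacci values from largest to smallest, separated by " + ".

75025 + 17711 + 1597 + 233 + 13 + 3 + 1

take 75025 (≤ 94583); 94583 − 75025 = 19558
take 17711 (≤ 19558); 19558 − 17711 = 1847
take 1597 (≤ 1847); 1847 − 1597 = 250
take 233 (≤ 250); 250 − 233 = 17
take 13 (≤ 17); 17 − 13 = 4
take 3 (≤ 4); 4 − 3 = 1
take 1 (≤ 1); 1 − 1 = 0
So 94583 = 75025 + 17711 + 1597 + 233 + 13 + 3 + 1, with no two terms consecutive in the sequence.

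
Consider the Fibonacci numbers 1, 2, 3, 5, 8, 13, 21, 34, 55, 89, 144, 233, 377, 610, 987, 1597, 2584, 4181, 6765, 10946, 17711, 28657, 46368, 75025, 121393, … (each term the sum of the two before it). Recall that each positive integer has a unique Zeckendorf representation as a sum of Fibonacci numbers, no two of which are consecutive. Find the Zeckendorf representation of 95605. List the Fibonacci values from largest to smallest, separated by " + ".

largest Fibonacci ≤ 95605 is 75025; 95605 − 75025 = 20580
largest Fibonacci ≤ 20580 is 17711; 20580 − 17711 = 2869
largest Fibonacci ≤ 2869 is 2584; 2869 − 2584 = 285
largest Fibonacci ≤ 285 is 233; 285 − 233 = 52
largest Fibonacci ≤ 52 is 34; 52 − 34 = 18
largest Fibonacci ≤ 18 is 13; 18 − 13 = 5
largest Fibonacci ≤ 5 is 5; 5 − 5 = 0
So 95605 = 75025 + 17711 + 2584 + 233 + 34 + 13 + 5, with no two terms consecutive in the sequence.

75025 + 17711 + 2584 + 233 + 34 + 13 + 5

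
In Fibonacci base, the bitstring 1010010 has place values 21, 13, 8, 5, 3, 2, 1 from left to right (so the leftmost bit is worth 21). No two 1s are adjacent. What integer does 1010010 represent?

Summing the place values of the 1 bits: 21 + 8 + 2 = 31.

31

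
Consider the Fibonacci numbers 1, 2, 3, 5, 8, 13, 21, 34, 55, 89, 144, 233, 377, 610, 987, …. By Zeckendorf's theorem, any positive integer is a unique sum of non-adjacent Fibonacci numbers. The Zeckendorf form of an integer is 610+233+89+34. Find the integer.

966

610+233+89+34 = 966.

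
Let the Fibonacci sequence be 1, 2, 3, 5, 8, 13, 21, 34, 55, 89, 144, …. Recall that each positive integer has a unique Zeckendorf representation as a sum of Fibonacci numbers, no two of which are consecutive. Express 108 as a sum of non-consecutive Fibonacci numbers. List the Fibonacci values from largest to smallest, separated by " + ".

108: greatest Fibonacci not exceeding it is 89, leaving 19
19: greatest Fibonacci not exceeding it is 13, leaving 6
6: greatest Fibonacci not exceeding it is 5, leaving 1
1: greatest Fibonacci not exceeding it is 1, leaving 0
So 108 = 89 + 13 + 5 + 1, with no two terms consecutive in the sequence.

89 + 13 + 5 + 1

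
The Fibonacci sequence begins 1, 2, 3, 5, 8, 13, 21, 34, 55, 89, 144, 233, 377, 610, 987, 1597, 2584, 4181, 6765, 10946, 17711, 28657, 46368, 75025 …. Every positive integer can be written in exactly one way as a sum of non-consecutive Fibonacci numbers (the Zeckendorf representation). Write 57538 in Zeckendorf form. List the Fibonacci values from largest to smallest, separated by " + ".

46368 ≤ 57538 < 75025, so take 46368; remainder 11170
10946 ≤ 11170 < 17711, so take 10946; remainder 224
144 ≤ 224 < 233, so take 144; remainder 80
55 ≤ 80 < 89, so take 55; remainder 25
21 ≤ 25 < 34, so take 21; remainder 4
3 ≤ 4 < 5, so take 3; remainder 1
1 ≤ 1 < 2, so take 1; remainder 0
So 57538 = 46368 + 10946 + 144 + 55 + 21 + 3 + 1, with no two terms consecutive in the sequence.

46368 + 10946 + 144 + 55 + 21 + 3 + 1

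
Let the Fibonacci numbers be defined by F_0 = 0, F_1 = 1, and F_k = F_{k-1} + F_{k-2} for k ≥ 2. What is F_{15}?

Iterating the recurrence up to F_{10} = 55 and F_{9} = 34:
F_{11} = F_{10} + F_{9} = 55 + 34 = 89
F_{12} = F_{11} + F_{10} = 89 + 55 = 144
F_{13} = F_{12} + F_{11} = 144 + 89 = 233
F_{14} = F_{13} + F_{12} = 233 + 144 = 377
F_{15} = F_{14} + F_{13} = 377 + 233 = 610

610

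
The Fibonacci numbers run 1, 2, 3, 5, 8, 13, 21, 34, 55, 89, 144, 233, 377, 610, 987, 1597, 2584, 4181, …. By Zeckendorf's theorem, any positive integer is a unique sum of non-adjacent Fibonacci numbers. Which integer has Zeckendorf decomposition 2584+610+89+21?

3304

2584+610+89+21 = 3304.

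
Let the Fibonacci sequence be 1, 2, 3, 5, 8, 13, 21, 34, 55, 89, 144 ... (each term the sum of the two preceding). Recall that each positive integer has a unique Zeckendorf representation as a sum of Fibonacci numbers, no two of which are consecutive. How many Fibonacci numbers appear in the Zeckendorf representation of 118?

3

Greedy algorithm:
largest Fibonacci ≤ 118 is 89; 118 − 89 = 29
largest Fibonacci ≤ 29 is 21; 29 − 21 = 8
largest Fibonacci ≤ 8 is 8; 8 − 8 = 0
118 = 89 + 21 + 8, which has 3 terms.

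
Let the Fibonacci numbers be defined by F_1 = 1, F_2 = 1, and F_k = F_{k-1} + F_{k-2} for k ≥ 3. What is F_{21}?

10946

Iterating the recurrence up to F_{13} = 233 and F_{12} = 144:
F_{14} = F_{13} + F_{12} = 233 + 144 = 377
F_{15} = F_{14} + F_{13} = 377 + 233 = 610
F_{16} = F_{15} + F_{14} = 610 + 377 = 987
F_{17} = F_{16} + F_{15} = 987 + 610 = 1597
F_{18} = F_{17} + F_{16} = 1597 + 987 = 2584
F_{19} = F_{18} + F_{17} = 2584 + 1597 = 4181
F_{20} = F_{19} + F_{18} = 4181 + 2584 = 6765
F_{21} = F_{20} + F_{19} = 6765 + 4181 = 10946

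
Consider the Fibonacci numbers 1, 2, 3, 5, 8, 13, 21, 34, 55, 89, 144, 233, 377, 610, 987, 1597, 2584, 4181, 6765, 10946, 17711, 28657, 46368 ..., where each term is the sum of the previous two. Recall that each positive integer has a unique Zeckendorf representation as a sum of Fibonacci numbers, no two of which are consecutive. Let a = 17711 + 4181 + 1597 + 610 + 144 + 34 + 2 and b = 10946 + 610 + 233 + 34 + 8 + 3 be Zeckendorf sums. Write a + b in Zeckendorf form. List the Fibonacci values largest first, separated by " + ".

28657 + 6765 + 610 + 55 + 21 + 5

The two numbers are 24279 and 11834, so their sum is 36113.
36113 − 28657 = 7456
7456 − 6765 = 691
691 − 610 = 81
81 − 55 = 26
26 − 21 = 5
5 − 5 = 0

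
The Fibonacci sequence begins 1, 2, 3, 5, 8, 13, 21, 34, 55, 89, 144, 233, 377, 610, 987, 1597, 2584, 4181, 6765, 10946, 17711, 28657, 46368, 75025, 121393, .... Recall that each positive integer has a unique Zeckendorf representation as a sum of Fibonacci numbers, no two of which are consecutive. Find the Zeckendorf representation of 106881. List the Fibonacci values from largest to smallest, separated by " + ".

75025 ≤ 106881 < 121393, so take 75025; remainder 31856
28657 ≤ 31856 < 46368, so take 28657; remainder 3199
2584 ≤ 3199 < 4181, so take 2584; remainder 615
610 ≤ 615 < 987, so take 610; remainder 5
5 ≤ 5 < 8, so take 5; remainder 0
So 106881 = 75025 + 28657 + 2584 + 610 + 5, with no two terms consecutive in the sequence.

75025 + 28657 + 2584 + 610 + 5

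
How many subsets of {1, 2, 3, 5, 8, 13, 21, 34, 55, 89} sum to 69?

6

69 = 55+13+1 = 55+8+5+1 = 34+21+13+1 = … (3 more), for 6 in all.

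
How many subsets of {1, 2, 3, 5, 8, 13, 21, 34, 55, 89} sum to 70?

4

70 = 55+13+2 = 55+8+5+2 = 34+21+13+2 = 34+21+8+5+2 — 4 representations.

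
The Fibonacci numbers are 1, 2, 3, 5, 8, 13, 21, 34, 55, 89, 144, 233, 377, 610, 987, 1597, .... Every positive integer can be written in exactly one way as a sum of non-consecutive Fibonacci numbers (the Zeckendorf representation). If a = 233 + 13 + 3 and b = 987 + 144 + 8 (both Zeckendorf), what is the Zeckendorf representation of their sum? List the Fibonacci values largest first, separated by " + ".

987 + 377 + 21 + 3

The two numbers are 249 and 1139, so their sum is 1388.
Greedily peel off the largest Fibonacci term at each step:
987 ≤ 1388 < 1597, so take 987; remainder 401
377 ≤ 401 < 610, so take 377; remainder 24
21 ≤ 24 < 34, so take 21; remainder 3
3 ≤ 3 < 5, so take 3; remainder 0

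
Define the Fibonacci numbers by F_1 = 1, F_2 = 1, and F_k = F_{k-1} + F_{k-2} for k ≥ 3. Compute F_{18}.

Iterating the recurrence up to F_{12} = 144 and F_{11} = 89:
F_{13} = F_{12} + F_{11} = 144 + 89 = 233
F_{14} = F_{13} + F_{12} = 233 + 144 = 377
F_{15} = F_{14} + F_{13} = 377 + 233 = 610
F_{16} = F_{15} + F_{14} = 610 + 377 = 987
F_{17} = F_{16} + F_{15} = 987 + 610 = 1597
F_{18} = F_{17} + F_{16} = 1597 + 987 = 2584

2584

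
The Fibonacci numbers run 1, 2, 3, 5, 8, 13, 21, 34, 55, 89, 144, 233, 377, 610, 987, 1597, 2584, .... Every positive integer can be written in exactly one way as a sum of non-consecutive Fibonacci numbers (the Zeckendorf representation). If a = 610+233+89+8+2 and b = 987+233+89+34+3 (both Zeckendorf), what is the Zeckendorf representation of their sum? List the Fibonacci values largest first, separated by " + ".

The two numbers are 942 and 1346, so their sum is 2288.
take 1597 (≤ 2288); 2288 − 1597 = 691
take 610 (≤ 691); 691 − 610 = 81
take 55 (≤ 81); 81 − 55 = 26
take 21 (≤ 26); 26 − 21 = 5
take 5 (≤ 5); 5 − 5 = 0

1597 + 610 + 55 + 21 + 5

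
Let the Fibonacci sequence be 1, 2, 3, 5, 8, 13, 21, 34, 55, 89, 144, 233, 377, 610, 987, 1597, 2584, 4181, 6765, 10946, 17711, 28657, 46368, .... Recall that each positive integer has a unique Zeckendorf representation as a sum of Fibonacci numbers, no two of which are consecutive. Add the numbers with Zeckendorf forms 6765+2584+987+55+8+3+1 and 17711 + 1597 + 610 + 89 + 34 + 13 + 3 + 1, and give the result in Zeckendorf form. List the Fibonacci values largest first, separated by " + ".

The two numbers are 10403 and 20058, so their sum is 30461.
Greedy algorithm:
take 28657 (≤ 30461); 30461 − 28657 = 1804
take 1597 (≤ 1804); 1804 − 1597 = 207
take 144 (≤ 207); 207 − 144 = 63
take 55 (≤ 63); 63 − 55 = 8
take 8 (≤ 8); 8 − 8 = 0

28657 + 1597 + 144 + 55 + 8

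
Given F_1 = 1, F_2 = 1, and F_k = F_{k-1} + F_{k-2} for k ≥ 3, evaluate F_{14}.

377

Iterating the recurrence up to F_{7} = 13 and F_{6} = 8:
F_{8} = F_{7} + F_{6} = 13 + 8 = 21
F_{9} = F_{8} + F_{7} = 21 + 13 = 34
F_{10} = F_{9} + F_{8} = 34 + 21 = 55
F_{11} = F_{10} + F_{9} = 55 + 34 = 89
F_{12} = F_{11} + F_{10} = 89 + 55 = 144
F_{13} = F_{12} + F_{11} = 144 + 89 = 233
F_{14} = F_{13} + F_{12} = 233 + 144 = 377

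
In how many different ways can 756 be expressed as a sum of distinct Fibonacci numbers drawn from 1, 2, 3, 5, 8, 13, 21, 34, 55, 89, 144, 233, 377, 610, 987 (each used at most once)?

10

756 = 610+144+2 = 610+89+55+2 = 377+233+144+2 = … (7 more), for 10 in all.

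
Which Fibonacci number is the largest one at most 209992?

196418 ≤ 209992 < 317811, so the largest Fibonacci number not exceeding 209992 is 196418.

196418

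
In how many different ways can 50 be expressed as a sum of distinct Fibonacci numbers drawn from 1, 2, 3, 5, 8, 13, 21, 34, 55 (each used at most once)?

Each representation comes from the Zeckendorf form by replacing some F_k with F_{k−1} + F_{k−2} where possible.
50 = 34+13+3 = 34+13+2+1 = 34+8+5+3 = 34+8+5+2+1 = … (2 more), for 6 in all.

6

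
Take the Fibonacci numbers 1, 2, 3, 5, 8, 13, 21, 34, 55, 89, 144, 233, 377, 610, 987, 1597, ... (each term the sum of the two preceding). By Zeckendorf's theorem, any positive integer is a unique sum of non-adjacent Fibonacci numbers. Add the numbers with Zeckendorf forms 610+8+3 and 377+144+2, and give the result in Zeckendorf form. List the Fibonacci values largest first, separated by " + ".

The two numbers are 621 and 523, so their sum is 1144.
Greedily peel off the largest Fibonacci term at each step:
1144 − 987 = 157
157 − 144 = 13
13 − 13 = 0

987 + 144 + 13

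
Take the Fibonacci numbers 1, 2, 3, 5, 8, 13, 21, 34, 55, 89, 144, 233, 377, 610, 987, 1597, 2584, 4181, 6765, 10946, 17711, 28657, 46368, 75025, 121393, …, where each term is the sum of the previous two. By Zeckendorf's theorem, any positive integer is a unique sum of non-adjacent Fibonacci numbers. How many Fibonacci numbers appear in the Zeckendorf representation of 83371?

8

Repeatedly subtract the largest Fibonacci number that fits:
largest Fibonacci ≤ 83371 is 75025; 83371 − 75025 = 8346
largest Fibonacci ≤ 8346 is 6765; 8346 − 6765 = 1581
largest Fibonacci ≤ 1581 is 987; 1581 − 987 = 594
largest Fibonacci ≤ 594 is 377; 594 − 377 = 217
largest Fibonacci ≤ 217 is 144; 217 − 144 = 73
largest Fibonacci ≤ 73 is 55; 73 − 55 = 18
largest Fibonacci ≤ 18 is 13; 18 − 13 = 5
largest Fibonacci ≤ 5 is 5; 5 − 5 = 0
83371 = 75025 + 6765 + 987 + 377 + 144 + 55 + 13 + 5, which has 8 terms.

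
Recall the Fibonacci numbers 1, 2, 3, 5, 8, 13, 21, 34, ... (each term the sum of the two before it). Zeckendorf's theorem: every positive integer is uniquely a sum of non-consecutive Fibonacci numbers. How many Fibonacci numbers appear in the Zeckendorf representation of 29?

2

21 ≤ 29 < 34, so take 21; remainder 8
8 ≤ 8 < 13, so take 8; remainder 0
29 = 21 + 8, which has 2 terms.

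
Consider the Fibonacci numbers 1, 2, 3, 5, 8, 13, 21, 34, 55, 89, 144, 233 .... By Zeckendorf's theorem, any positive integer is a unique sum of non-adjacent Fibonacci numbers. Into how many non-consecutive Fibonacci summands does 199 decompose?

2

largest Fibonacci ≤ 199 is 144; 199 − 144 = 55
largest Fibonacci ≤ 55 is 55; 55 − 55 = 0
199 = 144 + 55, which has 2 terms.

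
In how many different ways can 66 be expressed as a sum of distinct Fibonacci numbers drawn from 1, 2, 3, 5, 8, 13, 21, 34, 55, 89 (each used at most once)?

7

Each representation comes from the Zeckendorf form by replacing some F_k with F_{k−1} + F_{k−2} where possible.
66 = 55+8+3 = 55+8+2+1 = 34+21+8+3 = 55+5+3+2+1 = 34+21+8+2+1 = … (2 more), for 7 in all.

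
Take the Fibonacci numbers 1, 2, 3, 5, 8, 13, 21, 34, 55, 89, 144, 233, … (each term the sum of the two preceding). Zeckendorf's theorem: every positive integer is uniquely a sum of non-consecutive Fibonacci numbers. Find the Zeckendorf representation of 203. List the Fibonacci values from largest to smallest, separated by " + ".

Repeatedly subtract the largest Fibonacci number that fits:
203: greatest Fibonacci not exceeding it is 144, leaving 59
59: greatest Fibonacci not exceeding it is 55, leaving 4
4: greatest Fibonacci not exceeding it is 3, leaving 1
1: greatest Fibonacci not exceeding it is 1, leaving 0
So 203 = 144 + 55 + 3 + 1, with no two terms consecutive in the sequence.

144 + 55 + 3 + 1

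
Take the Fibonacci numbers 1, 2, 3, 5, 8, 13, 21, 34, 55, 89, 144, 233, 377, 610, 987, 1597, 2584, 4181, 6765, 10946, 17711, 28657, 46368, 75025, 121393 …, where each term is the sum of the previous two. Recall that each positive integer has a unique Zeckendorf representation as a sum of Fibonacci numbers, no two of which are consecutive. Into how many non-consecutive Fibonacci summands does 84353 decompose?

Greedily peel off the largest Fibonacci term at each step:
take 75025 (≤ 84353); 84353 − 75025 = 9328
take 6765 (≤ 9328); 9328 − 6765 = 2563
take 1597 (≤ 2563); 2563 − 1597 = 966
take 610 (≤ 966); 966 − 610 = 356
take 233 (≤ 356); 356 − 233 = 123
take 89 (≤ 123); 123 − 89 = 34
take 34 (≤ 34); 34 − 34 = 0
84353 = 75025 + 6765 + 1597 + 610 + 233 + 89 + 34, which has 7 terms.

7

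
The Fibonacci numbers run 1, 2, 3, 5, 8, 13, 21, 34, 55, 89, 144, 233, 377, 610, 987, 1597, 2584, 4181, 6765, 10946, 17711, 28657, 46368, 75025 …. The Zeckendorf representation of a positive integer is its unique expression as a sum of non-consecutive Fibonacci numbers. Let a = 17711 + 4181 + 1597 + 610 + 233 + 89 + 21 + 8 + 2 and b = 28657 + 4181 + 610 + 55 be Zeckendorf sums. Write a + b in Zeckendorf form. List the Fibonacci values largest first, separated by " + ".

46368 + 10946 + 610 + 21 + 8 + 2

The two numbers are 24452 and 33503, so their sum is 57955.
57955: greatest Fibonacci not exceeding it is 46368, leaving 11587
11587: greatest Fibonacci not exceeding it is 10946, leaving 641
641: greatest Fibonacci not exceeding it is 610, leaving 31
31: greatest Fibonacci not exceeding it is 21, leaving 10
10: greatest Fibonacci not exceeding it is 8, leaving 2
2: greatest Fibonacci not exceeding it is 2, leaving 0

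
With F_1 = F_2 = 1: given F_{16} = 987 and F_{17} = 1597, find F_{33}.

By F_{2k+1} = F_k² + F_{k+1}²: F_{33} = 987² + 1597² = 974169 + 2550409 = 3524578.

3524578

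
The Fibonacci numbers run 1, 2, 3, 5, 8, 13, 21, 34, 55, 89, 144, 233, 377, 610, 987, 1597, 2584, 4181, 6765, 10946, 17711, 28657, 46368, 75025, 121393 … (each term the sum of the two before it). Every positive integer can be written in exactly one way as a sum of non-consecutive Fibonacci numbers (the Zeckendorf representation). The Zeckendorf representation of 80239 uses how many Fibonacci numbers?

largest Fibonacci ≤ 80239 is 75025; 80239 − 75025 = 5214
largest Fibonacci ≤ 5214 is 4181; 5214 − 4181 = 1033
largest Fibonacci ≤ 1033 is 987; 1033 − 987 = 46
largest Fibonacci ≤ 46 is 34; 46 − 34 = 12
largest Fibonacci ≤ 12 is 8; 12 − 8 = 4
largest Fibonacci ≤ 4 is 3; 4 − 3 = 1
largest Fibonacci ≤ 1 is 1; 1 − 1 = 0
80239 = 75025 + 4181 + 987 + 34 + 8 + 3 + 1, which has 7 terms.

7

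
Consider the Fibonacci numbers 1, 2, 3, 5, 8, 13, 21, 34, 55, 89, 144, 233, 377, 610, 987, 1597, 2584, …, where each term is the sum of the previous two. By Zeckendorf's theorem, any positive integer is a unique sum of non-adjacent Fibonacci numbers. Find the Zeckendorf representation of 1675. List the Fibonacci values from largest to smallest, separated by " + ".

Greedily peel off the largest Fibonacci term at each step:
1675 − 1597 = 78
78 − 55 = 23
23 − 21 = 2
2 − 2 = 0
So 1675 = 1597 + 55 + 21 + 2, with no two terms consecutive in the sequence.

1597 + 55 + 21 + 2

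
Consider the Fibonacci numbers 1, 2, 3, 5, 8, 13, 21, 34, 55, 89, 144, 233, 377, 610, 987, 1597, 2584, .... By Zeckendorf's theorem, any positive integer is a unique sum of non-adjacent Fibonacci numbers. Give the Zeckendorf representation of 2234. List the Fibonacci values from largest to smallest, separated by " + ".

1597 + 610 + 21 + 5 + 1

Greedily peel off the largest Fibonacci term at each step:
take 1597 (≤ 2234); 2234 − 1597 = 637
take 610 (≤ 637); 637 − 610 = 27
take 21 (≤ 27); 27 − 21 = 6
take 5 (≤ 6); 6 − 5 = 1
take 1 (≤ 1); 1 − 1 = 0
So 2234 = 1597 + 610 + 21 + 5 + 1, with no two terms consecutive in the sequence.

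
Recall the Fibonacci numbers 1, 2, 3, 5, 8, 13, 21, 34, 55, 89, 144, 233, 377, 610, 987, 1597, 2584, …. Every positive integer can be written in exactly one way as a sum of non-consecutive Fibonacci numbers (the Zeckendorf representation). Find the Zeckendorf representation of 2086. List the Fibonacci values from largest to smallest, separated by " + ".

2086 − 1597 = 489
489 − 377 = 112
112 − 89 = 23
23 − 21 = 2
2 − 2 = 0
So 2086 = 1597 + 377 + 89 + 21 + 2, with no two terms consecutive in the sequence.

1597 + 377 + 89 + 21 + 2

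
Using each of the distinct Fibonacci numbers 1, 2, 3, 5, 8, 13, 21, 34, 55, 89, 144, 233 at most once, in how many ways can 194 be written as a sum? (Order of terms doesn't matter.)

12

194 = 144+34+13+3 = 144+34+13+2+1 = 144+34+8+5+3 = … (9 more), for 12 in all.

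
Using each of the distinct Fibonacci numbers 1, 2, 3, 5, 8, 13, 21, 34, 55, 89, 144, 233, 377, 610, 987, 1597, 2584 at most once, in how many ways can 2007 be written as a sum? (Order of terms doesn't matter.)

Starting from the Zeckendorf form and repeatedly splitting a term F_k into F_{k−1} + F_{k−2} (when neither is already used) reaches every representation.
2007 = 1597+377+21+8+3+1 = 1597+233+144+21+8+3+1 = 987+610+377+21+8+3+1 = 1597+233+89+55+21+8+3+1 = 987+610+233+144+21+8+3+1 = … (1 more), for 6 in all.

6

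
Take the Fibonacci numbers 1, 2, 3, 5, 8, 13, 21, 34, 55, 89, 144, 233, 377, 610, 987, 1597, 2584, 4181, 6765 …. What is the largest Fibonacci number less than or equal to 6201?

4181

4181 ≤ 6201 < 6765, so the largest Fibonacci number not exceeding 6201 is 4181.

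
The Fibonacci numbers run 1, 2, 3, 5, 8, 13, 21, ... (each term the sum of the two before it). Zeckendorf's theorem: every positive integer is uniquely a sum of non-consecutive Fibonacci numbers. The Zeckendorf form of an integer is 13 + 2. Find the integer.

13 + 2 = 15.

15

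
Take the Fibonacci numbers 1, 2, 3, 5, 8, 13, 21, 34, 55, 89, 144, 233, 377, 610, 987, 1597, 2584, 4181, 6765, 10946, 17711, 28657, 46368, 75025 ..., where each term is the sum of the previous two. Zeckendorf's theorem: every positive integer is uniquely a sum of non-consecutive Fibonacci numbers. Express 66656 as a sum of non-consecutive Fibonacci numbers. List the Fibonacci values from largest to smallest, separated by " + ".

take 46368 (≤ 66656); 66656 − 46368 = 20288
take 17711 (≤ 20288); 20288 − 17711 = 2577
take 1597 (≤ 2577); 2577 − 1597 = 980
take 610 (≤ 980); 980 − 610 = 370
take 233 (≤ 370); 370 − 233 = 137
take 89 (≤ 137); 137 − 89 = 48
take 34 (≤ 48); 48 − 34 = 14
take 13 (≤ 14); 14 − 13 = 1
take 1 (≤ 1); 1 − 1 = 0
So 66656 = 46368 + 17711 + 1597 + 610 + 233 + 89 + 34 + 13 + 1, with no two terms consecutive in the sequence.

46368 + 17711 + 1597 + 610 + 233 + 89 + 34 + 13 + 1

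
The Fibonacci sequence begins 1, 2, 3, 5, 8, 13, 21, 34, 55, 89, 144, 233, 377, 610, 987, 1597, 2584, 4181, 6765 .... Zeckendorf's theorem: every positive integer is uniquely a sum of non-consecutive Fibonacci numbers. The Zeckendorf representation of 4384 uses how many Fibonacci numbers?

take 4181 (≤ 4384); 4384 − 4181 = 203
take 144 (≤ 203); 203 − 144 = 59
take 55 (≤ 59); 59 − 55 = 4
take 3 (≤ 4); 4 − 3 = 1
take 1 (≤ 1); 1 − 1 = 0
4384 = 4181 + 144 + 55 + 3 + 1, which has 5 terms.

5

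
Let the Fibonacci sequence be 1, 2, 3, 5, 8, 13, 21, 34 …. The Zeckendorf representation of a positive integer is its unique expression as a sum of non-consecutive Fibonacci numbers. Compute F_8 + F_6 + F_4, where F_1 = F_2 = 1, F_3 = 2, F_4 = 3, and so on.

F_8 + F_6 + F_4 = 21 + 8 + 3 = 32.

32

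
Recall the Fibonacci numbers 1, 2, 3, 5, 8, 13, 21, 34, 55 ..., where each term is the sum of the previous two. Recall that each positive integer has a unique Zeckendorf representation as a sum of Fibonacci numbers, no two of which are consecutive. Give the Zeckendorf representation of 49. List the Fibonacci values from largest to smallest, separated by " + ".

34 + 13 + 2

Repeatedly subtract the largest Fibonacci number that fits:
49 − 34 = 15
15 − 13 = 2
2 − 2 = 0
So 49 = 34 + 13 + 2, with no two terms consecutive in the sequence.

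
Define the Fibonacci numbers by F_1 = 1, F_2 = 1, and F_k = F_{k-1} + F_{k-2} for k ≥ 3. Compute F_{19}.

4181

Iterating the recurrence up to F_{15} = 610 and F_{14} = 377:
F_{16} = F_{15} + F_{14} = 610 + 377 = 987
F_{17} = F_{16} + F_{15} = 987 + 610 = 1597
F_{18} = F_{17} + F_{16} = 1597 + 987 = 2584
F_{19} = F_{18} + F_{17} = 2584 + 1597 = 4181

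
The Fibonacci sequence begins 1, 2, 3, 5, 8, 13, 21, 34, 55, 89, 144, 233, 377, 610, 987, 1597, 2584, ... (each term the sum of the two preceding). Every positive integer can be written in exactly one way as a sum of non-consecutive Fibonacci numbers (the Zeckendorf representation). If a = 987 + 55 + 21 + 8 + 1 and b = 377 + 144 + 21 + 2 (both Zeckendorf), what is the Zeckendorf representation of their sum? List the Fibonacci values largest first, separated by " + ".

1597 + 13 + 5 + 1

The two numbers are 1072 and 544, so their sum is 1616.
take 1597 (≤ 1616); 1616 − 1597 = 19
take 13 (≤ 19); 19 − 13 = 6
take 5 (≤ 6); 6 − 5 = 1
take 1 (≤ 1); 1 − 1 = 0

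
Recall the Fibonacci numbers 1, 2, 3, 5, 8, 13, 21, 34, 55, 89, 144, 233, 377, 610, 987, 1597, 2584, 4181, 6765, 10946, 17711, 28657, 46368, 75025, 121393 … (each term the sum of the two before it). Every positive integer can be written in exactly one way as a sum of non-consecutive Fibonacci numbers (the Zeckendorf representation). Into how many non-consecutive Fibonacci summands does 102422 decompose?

8

Greedy algorithm:
75025 ≤ 102422 < 121393, so take 75025; remainder 27397
17711 ≤ 27397 < 28657, so take 17711; remainder 9686
6765 ≤ 9686 < 10946, so take 6765; remainder 2921
2584 ≤ 2921 < 4181, so take 2584; remainder 337
233 ≤ 337 < 377, so take 233; remainder 104
89 ≤ 104 < 144, so take 89; remainder 15
13 ≤ 15 < 21, so take 13; remainder 2
2 ≤ 2 < 3, so take 2; remainder 0
102422 = 75025 + 17711 + 6765 + 2584 + 233 + 89 + 13 + 2, which has 8 terms.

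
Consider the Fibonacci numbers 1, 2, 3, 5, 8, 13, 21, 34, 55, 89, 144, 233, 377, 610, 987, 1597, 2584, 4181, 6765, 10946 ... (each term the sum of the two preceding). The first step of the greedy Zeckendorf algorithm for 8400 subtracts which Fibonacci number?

6765 ≤ 8400 < 10946, so the largest Fibonacci number not exceeding 8400 is 6765.

6765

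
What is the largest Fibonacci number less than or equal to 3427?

2584 ≤ 3427 < 4181, so the largest Fibonacci number not exceeding 3427 is 2584.

2584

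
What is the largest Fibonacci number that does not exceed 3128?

2584

2584 ≤ 3128 < 4181, so the largest Fibonacci number not exceeding 3128 is 2584.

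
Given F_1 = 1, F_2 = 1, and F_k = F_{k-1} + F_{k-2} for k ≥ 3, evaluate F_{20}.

6765

Iterating the recurrence up to F_{13} = 233 and F_{12} = 144:
F_{14} = F_{13} + F_{12} = 233 + 144 = 377
F_{15} = F_{14} + F_{13} = 377 + 233 = 610
F_{16} = F_{15} + F_{14} = 610 + 377 = 987
F_{17} = F_{16} + F_{15} = 987 + 610 = 1597
F_{18} = F_{17} + F_{16} = 1597 + 987 = 2584
F_{19} = F_{18} + F_{17} = 2584 + 1597 = 4181
F_{20} = F_{19} + F_{18} = 4181 + 2584 = 6765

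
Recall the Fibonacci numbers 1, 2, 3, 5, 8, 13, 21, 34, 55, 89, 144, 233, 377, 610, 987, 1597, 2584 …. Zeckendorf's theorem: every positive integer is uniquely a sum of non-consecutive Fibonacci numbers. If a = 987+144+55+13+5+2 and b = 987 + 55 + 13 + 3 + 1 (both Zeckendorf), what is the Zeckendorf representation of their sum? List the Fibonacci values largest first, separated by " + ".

The two numbers are 1206 and 1059, so their sum is 2265.
take 1597 (≤ 2265); 2265 − 1597 = 668
take 610 (≤ 668); 668 − 610 = 58
take 55 (≤ 58); 58 − 55 = 3
take 3 (≤ 3); 3 − 3 = 0

1597 + 610 + 55 + 3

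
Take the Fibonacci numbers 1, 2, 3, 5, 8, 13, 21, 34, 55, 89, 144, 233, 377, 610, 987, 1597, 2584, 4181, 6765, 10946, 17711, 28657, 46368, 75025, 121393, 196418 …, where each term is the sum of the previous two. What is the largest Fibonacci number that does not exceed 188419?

121393 ≤ 188419 < 196418, so the largest Fibonacci number not exceeding 188419 is 121393.

121393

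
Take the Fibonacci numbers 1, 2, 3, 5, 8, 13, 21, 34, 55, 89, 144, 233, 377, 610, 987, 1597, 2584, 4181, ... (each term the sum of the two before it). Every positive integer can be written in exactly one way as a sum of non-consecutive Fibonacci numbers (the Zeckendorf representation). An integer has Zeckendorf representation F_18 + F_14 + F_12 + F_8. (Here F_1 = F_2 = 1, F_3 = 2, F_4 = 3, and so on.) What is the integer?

3126

F_18 + F_14 + F_12 + F_8 = 2584 + 377 + 144 + 21 = 3126.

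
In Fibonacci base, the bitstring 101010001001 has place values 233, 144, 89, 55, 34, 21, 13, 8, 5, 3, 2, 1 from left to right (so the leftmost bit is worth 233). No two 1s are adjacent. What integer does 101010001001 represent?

Summing the place values of the 1 bits: 233 + 89 + 34 + 5 + 1 = 362.

362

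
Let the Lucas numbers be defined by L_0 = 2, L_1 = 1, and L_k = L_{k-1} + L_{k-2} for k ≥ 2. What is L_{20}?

15127

Iterating the recurrence up to L_{16} = 2207 and L_{15} = 1364:
L_{17} = L_{16} + L_{15} = 2207 + 1364 = 3571
L_{18} = L_{17} + L_{16} = 3571 + 2207 = 5778
L_{19} = L_{18} + L_{17} = 5778 + 3571 = 9349
L_{20} = L_{19} + L_{18} = 9349 + 5778 = 15127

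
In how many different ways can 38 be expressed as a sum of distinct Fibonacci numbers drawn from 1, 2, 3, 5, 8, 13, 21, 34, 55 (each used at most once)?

Each representation comes from the Zeckendorf form by replacing some F_k with F_{k−1} + F_{k−2} where possible.
38 = 34+3+1 = 21+13+3+1 = 21+8+5+3+1 — 3 representations.

3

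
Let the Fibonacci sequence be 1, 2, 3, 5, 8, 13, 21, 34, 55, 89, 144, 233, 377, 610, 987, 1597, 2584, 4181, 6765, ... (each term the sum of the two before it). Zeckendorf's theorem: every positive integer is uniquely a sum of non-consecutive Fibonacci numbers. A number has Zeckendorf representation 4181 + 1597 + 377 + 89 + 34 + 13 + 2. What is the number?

6293

4181 + 1597 + 377 + 89 + 34 + 13 + 2 = 6293.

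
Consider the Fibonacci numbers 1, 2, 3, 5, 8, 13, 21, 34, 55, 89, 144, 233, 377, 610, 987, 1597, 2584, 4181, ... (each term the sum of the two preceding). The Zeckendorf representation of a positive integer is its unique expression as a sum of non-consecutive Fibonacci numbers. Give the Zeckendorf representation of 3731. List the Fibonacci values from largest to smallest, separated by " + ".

2584 + 987 + 144 + 13 + 3

take 2584 (≤ 3731); 3731 − 2584 = 1147
take 987 (≤ 1147); 1147 − 987 = 160
take 144 (≤ 160); 160 − 144 = 16
take 13 (≤ 16); 16 − 13 = 3
take 3 (≤ 3); 3 − 3 = 0
So 3731 = 2584 + 987 + 144 + 13 + 3, with no two terms consecutive in the sequence.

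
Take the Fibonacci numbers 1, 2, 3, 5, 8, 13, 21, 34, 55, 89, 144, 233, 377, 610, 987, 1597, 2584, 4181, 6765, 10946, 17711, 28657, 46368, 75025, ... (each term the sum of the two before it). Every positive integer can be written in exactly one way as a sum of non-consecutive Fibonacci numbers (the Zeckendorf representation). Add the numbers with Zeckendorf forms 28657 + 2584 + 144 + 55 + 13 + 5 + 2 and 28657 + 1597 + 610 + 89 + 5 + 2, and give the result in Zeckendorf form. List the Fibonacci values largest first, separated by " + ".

The two numbers are 31460 and 30960, so their sum is 62420.
subtract 46368 from 62420: 16052 remains
subtract 10946 from 16052: 5106 remains
subtract 4181 from 5106: 925 remains
subtract 610 from 925: 315 remains
subtract 233 from 315: 82 remains
subtract 55 from 82: 27 remains
subtract 21 from 27: 6 remains
subtract 5 from 6: 1 remains
subtract 1 from 1: 0 remains

46368 + 10946 + 4181 + 610 + 233 + 55 + 21 + 5 + 1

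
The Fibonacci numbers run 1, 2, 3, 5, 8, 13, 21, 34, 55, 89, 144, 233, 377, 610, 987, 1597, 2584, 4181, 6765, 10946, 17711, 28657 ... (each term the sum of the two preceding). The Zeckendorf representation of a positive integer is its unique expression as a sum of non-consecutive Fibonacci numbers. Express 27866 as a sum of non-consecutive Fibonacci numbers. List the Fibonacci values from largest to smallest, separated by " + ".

17711 + 6765 + 2584 + 610 + 144 + 34 + 13 + 5

17711 ≤ 27866 < 28657, so take 17711; remainder 10155
6765 ≤ 10155 < 10946, so take 6765; remainder 3390
2584 ≤ 3390 < 4181, so take 2584; remainder 806
610 ≤ 806 < 987, so take 610; remainder 196
144 ≤ 196 < 233, so take 144; remainder 52
34 ≤ 52 < 55, so take 34; remainder 18
13 ≤ 18 < 21, so take 13; remainder 5
5 ≤ 5 < 8, so take 5; remainder 0
So 27866 = 17711 + 6765 + 2584 + 610 + 144 + 34 + 13 + 5, with no two terms consecutive in the sequence.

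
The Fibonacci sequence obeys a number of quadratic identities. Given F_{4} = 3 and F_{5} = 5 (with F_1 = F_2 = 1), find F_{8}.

By the doubling identity F_{2k} = F_k(2F_{k+1} − F_k): F_{8} = 3·(2·5 − 3) = 3·7 = 21.

21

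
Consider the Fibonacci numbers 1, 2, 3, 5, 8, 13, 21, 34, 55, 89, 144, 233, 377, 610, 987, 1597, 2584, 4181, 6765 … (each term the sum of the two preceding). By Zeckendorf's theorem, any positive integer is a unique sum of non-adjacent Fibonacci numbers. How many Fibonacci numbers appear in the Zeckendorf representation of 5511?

5

Greedily peel off the largest Fibonacci term at each step:
largest Fibonacci ≤ 5511 is 4181; 5511 − 4181 = 1330
largest Fibonacci ≤ 1330 is 987; 1330 − 987 = 343
largest Fibonacci ≤ 343 is 233; 343 − 233 = 110
largest Fibonacci ≤ 110 is 89; 110 − 89 = 21
largest Fibonacci ≤ 21 is 21; 21 − 21 = 0
5511 = 4181 + 987 + 233 + 89 + 21, which has 5 terms.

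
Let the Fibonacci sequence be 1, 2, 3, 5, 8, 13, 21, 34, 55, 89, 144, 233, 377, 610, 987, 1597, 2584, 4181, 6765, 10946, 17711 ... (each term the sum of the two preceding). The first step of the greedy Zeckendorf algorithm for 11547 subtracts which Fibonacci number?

10946

10946 ≤ 11547 < 17711, so the largest Fibonacci number not exceeding 11547 is 10946.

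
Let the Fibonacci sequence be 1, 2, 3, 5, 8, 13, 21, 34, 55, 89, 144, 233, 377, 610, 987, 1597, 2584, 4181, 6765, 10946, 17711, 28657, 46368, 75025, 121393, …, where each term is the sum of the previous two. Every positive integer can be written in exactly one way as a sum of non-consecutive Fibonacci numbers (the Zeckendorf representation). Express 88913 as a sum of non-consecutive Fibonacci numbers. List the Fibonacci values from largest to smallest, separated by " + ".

largest Fibonacci ≤ 88913 is 75025; 88913 − 75025 = 13888
largest Fibonacci ≤ 13888 is 10946; 13888 − 10946 = 2942
largest Fibonacci ≤ 2942 is 2584; 2942 − 2584 = 358
largest Fibonacci ≤ 358 is 233; 358 − 233 = 125
largest Fibonacci ≤ 125 is 89; 125 − 89 = 36
largest Fibonacci ≤ 36 is 34; 36 − 34 = 2
largest Fibonacci ≤ 2 is 2; 2 − 2 = 0
So 88913 = 75025 + 10946 + 2584 + 233 + 89 + 34 + 2, with no two terms consecutive in the sequence.

75025 + 10946 + 2584 + 233 + 89 + 34 + 2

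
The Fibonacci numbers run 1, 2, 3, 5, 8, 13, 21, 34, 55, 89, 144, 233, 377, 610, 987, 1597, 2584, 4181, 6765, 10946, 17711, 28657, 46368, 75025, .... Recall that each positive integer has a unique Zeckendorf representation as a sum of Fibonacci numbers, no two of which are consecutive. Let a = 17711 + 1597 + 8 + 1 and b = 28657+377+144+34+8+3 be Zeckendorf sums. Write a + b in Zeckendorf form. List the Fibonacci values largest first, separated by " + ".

46368 + 1597 + 377 + 144 + 34 + 13 + 5 + 2

The two numbers are 19317 and 29223, so their sum is 48540.
take 46368 (≤ 48540); 48540 − 46368 = 2172
take 1597 (≤ 2172); 2172 − 1597 = 575
take 377 (≤ 575); 575 − 377 = 198
take 144 (≤ 198); 198 − 144 = 54
take 34 (≤ 54); 54 − 34 = 20
take 13 (≤ 20); 20 − 13 = 7
take 5 (≤ 7); 7 − 5 = 2
take 2 (≤ 2); 2 − 2 = 0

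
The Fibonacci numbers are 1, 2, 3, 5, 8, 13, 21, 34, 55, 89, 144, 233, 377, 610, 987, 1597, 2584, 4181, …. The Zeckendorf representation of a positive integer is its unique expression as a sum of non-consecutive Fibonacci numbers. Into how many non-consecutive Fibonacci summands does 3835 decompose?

Greedy algorithm:
2584 ≤ 3835 < 4181, so take 2584; remainder 1251
987 ≤ 1251 < 1597, so take 987; remainder 264
233 ≤ 264 < 377, so take 233; remainder 31
21 ≤ 31 < 34, so take 21; remainder 10
8 ≤ 10 < 13, so take 8; remainder 2
2 ≤ 2 < 3, so take 2; remainder 0
3835 = 2584 + 987 + 233 + 21 + 8 + 2, which has 6 terms.

6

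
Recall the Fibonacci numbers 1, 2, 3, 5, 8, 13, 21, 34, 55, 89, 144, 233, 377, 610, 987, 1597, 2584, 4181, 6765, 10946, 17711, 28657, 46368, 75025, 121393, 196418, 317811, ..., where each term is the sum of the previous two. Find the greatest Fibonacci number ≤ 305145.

196418 ≤ 305145 < 317811, so the largest Fibonacci number not exceeding 305145 is 196418.

196418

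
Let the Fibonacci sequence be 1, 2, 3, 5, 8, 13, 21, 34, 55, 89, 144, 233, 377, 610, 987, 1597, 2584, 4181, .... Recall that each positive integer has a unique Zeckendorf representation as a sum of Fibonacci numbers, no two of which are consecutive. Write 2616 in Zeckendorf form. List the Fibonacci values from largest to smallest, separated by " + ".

2584 + 21 + 8 + 3

2616: greatest Fibonacci not exceeding it is 2584, leaving 32
32: greatest Fibonacci not exceeding it is 21, leaving 11
11: greatest Fibonacci not exceeding it is 8, leaving 3
3: greatest Fibonacci not exceeding it is 3, leaving 0
So 2616 = 2584 + 21 + 8 + 3, with no two terms consecutive in the sequence.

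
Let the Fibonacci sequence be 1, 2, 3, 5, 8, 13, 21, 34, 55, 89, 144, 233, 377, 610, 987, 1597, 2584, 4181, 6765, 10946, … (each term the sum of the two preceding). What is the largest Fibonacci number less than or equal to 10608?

6765 ≤ 10608 < 10946, so the largest Fibonacci number not exceeding 10608 is 6765.

6765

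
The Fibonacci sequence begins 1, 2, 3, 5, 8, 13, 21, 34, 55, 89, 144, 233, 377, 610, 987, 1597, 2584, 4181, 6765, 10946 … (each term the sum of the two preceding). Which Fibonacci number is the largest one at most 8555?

6765

6765 ≤ 8555 < 10946, so the largest Fibonacci number not exceeding 8555 is 6765.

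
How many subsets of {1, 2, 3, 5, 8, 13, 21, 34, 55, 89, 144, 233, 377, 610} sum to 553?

Each representation comes from the Zeckendorf form by replacing some F_k with F_{k−1} + F_{k−2} where possible.
553 = 377+144+21+8+3 = 377+144+21+8+2+1 = 377+89+55+21+8+3 = 377+144+21+5+3+2+1 = 377+89+55+21+8+2+1 = … (9 more), for 14 in all.

14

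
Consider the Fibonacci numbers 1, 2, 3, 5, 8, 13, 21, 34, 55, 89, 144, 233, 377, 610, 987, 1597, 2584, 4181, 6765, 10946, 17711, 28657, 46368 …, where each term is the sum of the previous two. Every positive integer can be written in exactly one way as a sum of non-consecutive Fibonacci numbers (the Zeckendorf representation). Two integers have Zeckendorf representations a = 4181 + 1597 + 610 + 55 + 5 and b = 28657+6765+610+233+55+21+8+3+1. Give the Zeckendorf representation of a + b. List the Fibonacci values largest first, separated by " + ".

The two numbers are 6448 and 36353, so their sum is 42801.
Greedy algorithm:
largest Fibonacci ≤ 42801 is 28657; 42801 − 28657 = 14144
largest Fibonacci ≤ 14144 is 10946; 14144 − 10946 = 3198
largest Fibonacci ≤ 3198 is 2584; 3198 − 2584 = 614
largest Fibonacci ≤ 614 is 610; 614 − 610 = 4
largest Fibonacci ≤ 4 is 3; 4 − 3 = 1
largest Fibonacci ≤ 1 is 1; 1 − 1 = 0

28657 + 10946 + 2584 + 610 + 3 + 1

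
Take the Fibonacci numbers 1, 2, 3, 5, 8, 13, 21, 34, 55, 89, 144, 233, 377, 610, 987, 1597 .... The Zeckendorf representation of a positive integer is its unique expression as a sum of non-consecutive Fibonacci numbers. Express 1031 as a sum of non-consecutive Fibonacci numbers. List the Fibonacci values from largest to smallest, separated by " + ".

987 + 34 + 8 + 2

Greedy algorithm:
1031 − 987 = 44
44 − 34 = 10
10 − 8 = 2
2 − 2 = 0
So 1031 = 987 + 34 + 8 + 2, with no two terms consecutive in the sequence.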